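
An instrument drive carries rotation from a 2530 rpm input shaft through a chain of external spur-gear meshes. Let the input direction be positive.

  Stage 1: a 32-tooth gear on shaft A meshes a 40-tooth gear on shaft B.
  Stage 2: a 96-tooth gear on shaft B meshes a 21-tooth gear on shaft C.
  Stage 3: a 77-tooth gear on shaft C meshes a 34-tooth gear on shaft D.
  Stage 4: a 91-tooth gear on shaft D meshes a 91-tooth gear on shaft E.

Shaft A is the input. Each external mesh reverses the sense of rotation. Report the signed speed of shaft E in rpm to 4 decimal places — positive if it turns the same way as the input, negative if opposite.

Stage 1 [32T→40T]: ω = 2530.0000×32/40 = 2024.0000 rpm, dir flips to −; running = −2024.0000
Stage 2 [96T→21T]: ω = 2024.0000×96/21 = 9252.5714 rpm, dir flips to +; running = +9252.5714
Stage 3 [77T→34T]: ω = 9252.5714×77/34 = 20954.3529 rpm, dir flips to −; running = −20954.3529
Stage 4 [91T→91T]: ω = 20954.3529×91/91 = 20954.3529 rpm, dir flips to +; running = +20954.3529

+20954.3529 rpm (same as input, |ω| = 20954.3529 rpm)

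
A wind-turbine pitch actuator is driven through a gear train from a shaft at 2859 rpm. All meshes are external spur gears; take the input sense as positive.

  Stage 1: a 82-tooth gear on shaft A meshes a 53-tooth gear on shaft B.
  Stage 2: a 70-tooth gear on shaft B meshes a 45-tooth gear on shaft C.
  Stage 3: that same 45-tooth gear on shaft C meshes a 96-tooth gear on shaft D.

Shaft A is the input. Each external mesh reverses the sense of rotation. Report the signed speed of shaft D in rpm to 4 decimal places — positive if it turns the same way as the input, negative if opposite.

-3225.3656 rpm (opposite to input, |ω| = 3225.3656 rpm)

Stage 1 [82T→53T]: ω = 2859.0000×82/53 = 4423.3585 rpm, dir flips to −; running = −4423.3585
Stage 2 [70T→45T]: ω = 4423.3585×70/45 = 6880.7799 rpm, dir flips to +; running = +6880.7799
Stage 3 [45T→96T]: ω = 6880.7799×45/96 = 3225.3656 rpm, dir flips to −; running = −3225.3656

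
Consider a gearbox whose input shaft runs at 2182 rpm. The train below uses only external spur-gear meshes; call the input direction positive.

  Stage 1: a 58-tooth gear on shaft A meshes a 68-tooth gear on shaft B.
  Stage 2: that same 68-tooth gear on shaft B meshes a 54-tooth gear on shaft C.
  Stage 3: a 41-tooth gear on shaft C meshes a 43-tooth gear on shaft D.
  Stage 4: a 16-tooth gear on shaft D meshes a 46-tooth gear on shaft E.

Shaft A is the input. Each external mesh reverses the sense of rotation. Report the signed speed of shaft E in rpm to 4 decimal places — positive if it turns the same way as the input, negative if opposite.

Stage 1 [58T→68T]: ω = 2182.0000×58/68 = 1861.1176 rpm, dir flips to −; running = −1861.1176
Stage 2 [68T→54T]: ω = 1861.1176×68/54 = 2343.6296 rpm, dir flips to +; running = +2343.6296
Stage 3 [41T→43T]: ω = 2343.6296×41/43 = 2234.6236 rpm, dir flips to −; running = −2234.6236
Stage 4 [16T→46T]: ω = 2234.6236×16/46 = 777.2604 rpm, dir flips to +; running = +777.2604

+777.2604 rpm (same as input, |ω| = 777.2604 rpm)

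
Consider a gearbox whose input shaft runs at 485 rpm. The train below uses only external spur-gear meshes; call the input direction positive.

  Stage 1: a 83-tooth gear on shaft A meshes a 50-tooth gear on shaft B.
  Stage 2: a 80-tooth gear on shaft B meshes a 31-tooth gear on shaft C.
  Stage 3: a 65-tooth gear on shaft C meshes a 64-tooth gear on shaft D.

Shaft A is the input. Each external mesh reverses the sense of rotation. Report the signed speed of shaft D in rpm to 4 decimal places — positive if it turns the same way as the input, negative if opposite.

Stage 1 [83T→50T]: ω = 485.0000×83/50 = 805.1000 rpm, dir flips to −; running = −805.1000
Stage 2 [80T→31T]: ω = 805.1000×80/31 = 2077.6774 rpm, dir flips to +; running = +2077.6774
Stage 3 [65T→64T]: ω = 2077.6774×65/64 = 2110.1411 rpm, dir flips to −; running = −2110.1411

-2110.1411 rpm (opposite to input, |ω| = 2110.1411 rpm)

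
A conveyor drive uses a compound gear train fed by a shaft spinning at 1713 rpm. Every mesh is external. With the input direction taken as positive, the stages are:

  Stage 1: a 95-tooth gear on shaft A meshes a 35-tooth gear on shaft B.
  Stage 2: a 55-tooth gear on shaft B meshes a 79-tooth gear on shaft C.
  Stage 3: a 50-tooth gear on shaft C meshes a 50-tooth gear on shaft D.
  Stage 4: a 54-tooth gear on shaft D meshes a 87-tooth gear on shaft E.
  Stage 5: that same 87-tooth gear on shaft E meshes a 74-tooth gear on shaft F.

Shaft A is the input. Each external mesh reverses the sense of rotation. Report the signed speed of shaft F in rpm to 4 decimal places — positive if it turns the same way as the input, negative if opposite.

Stage 1 [95T→35T]: ω = 1713.0000×95/35 = 4649.5714 rpm, dir flips to −; running = −4649.5714
Stage 2 [55T→79T]: ω = 4649.5714×55/79 = 3237.0434 rpm, dir flips to +; running = +3237.0434
Stage 3 [50T→50T]: ω = 3237.0434×50/50 = 3237.0434 rpm, dir flips to −; running = −3237.0434
Stage 4 [54T→87T]: ω = 3237.0434×54/87 = 2009.1994 rpm, dir flips to +; running = +2009.1994
Stage 5 [87T→74T]: ω = 2009.1994×87/74 = 2362.1668 rpm, dir flips to −; running = −2362.1668

-2362.1668 rpm (opposite to input, |ω| = 2362.1668 rpm)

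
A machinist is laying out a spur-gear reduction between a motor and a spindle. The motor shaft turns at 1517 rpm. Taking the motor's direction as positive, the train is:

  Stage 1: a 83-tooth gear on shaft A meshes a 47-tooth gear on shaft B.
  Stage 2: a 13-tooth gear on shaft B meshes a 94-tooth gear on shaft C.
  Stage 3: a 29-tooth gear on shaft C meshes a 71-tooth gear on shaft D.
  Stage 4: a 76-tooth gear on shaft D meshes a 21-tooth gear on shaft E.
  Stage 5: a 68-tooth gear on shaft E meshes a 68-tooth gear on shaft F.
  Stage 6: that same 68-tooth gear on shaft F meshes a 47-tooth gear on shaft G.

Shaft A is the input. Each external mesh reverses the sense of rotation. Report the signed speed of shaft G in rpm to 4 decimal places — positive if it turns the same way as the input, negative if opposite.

Stage 1 [83T→47T]: ω = 1517.0000×83/47 = 2678.9574 rpm, dir flips to −; running = −2678.9574
Stage 2 [13T→94T]: ω = 2678.9574×13/94 = 370.4941 rpm, dir flips to +; running = +370.4941
Stage 3 [29T→71T]: ω = 370.4941×29/71 = 151.3286 rpm, dir flips to −; running = −151.3286
Stage 4 [76T→21T]: ω = 151.3286×76/21 = 547.6653 rpm, dir flips to +; running = +547.6653
Stage 5 [68T→68T]: ω = 547.6653×68/68 = 547.6653 rpm, dir flips to −; running = −547.6653
Stage 6 [68T→47T]: ω = 547.6653×68/47 = 792.3669 rpm, dir flips to +; running = +792.3669

+792.3669 rpm (same as input, |ω| = 792.3669 rpm)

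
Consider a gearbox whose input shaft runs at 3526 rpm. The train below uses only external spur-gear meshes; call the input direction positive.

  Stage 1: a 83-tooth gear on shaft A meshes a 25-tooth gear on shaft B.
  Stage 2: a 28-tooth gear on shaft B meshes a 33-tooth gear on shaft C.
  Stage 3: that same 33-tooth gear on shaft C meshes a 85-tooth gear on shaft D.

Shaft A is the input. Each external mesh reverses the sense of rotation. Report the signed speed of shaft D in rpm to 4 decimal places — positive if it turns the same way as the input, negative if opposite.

-3856.1995 rpm (opposite to input, |ω| = 3856.1995 rpm)

Stage 1 [83T→25T]: ω = 3526.0000×83/25 = 11706.3200 rpm, dir flips to −; running = −11706.3200
Stage 2 [28T→33T]: ω = 11706.3200×28/33 = 9932.6352 rpm, dir flips to +; running = +9932.6352
Stage 3 [33T→85T]: ω = 9932.6352×33/85 = 3856.1995 rpm, dir flips to −; running = −3856.1995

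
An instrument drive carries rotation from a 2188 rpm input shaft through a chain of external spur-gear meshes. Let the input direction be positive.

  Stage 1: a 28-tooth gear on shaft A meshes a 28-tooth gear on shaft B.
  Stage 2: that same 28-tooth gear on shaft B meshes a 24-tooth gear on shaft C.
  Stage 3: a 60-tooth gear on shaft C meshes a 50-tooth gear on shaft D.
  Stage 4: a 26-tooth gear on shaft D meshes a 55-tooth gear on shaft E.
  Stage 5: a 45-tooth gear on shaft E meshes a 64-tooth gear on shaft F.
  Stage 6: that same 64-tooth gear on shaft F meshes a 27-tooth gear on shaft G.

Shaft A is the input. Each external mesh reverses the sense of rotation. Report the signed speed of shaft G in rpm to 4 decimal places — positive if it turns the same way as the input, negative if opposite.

Stage 1 [28T→28T]: ω = 2188.0000×28/28 = 2188.0000 rpm, dir flips to −; running = −2188.0000
Stage 2 [28T→24T]: ω = 2188.0000×28/24 = 2552.6667 rpm, dir flips to +; running = +2552.6667
Stage 3 [60T→50T]: ω = 2552.6667×60/50 = 3063.2000 rpm, dir flips to −; running = −3063.2000
Stage 4 [26T→55T]: ω = 3063.2000×26/55 = 1448.0582 rpm, dir flips to +; running = +1448.0582
Stage 5 [45T→64T]: ω = 1448.0582×45/64 = 1018.1659 rpm, dir flips to −; running = −1018.1659
Stage 6 [64T→27T]: ω = 1018.1659×64/27 = 2413.4303 rpm, dir flips to +; running = +2413.4303

+2413.4303 rpm (same as input, |ω| = 2413.4303 rpm)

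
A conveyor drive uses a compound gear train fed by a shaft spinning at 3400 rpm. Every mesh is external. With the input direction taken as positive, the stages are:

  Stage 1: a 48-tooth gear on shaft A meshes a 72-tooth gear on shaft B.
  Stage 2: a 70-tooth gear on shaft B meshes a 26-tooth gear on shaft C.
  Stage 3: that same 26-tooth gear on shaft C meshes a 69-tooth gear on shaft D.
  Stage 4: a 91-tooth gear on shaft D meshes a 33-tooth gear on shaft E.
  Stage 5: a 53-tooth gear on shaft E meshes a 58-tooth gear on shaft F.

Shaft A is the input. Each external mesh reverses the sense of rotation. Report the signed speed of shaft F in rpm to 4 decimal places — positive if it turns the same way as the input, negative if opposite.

Stage 1 [48T→72T]: ω = 3400.0000×48/72 = 2266.6667 rpm, dir flips to −; running = −2266.6667
Stage 2 [70T→26T]: ω = 2266.6667×70/26 = 6102.5641 rpm, dir flips to +; running = +6102.5641
Stage 3 [26T→69T]: ω = 6102.5641×26/69 = 2299.5169 rpm, dir flips to −; running = −2299.5169
Stage 4 [91T→33T]: ω = 2299.5169×91/33 = 6341.0921 rpm, dir flips to +; running = +6341.0921
Stage 5 [53T→58T]: ω = 6341.0921×53/58 = 5794.4462 rpm, dir flips to −; running = −5794.4462

-5794.4462 rpm (opposite to input, |ω| = 5794.4462 rpm)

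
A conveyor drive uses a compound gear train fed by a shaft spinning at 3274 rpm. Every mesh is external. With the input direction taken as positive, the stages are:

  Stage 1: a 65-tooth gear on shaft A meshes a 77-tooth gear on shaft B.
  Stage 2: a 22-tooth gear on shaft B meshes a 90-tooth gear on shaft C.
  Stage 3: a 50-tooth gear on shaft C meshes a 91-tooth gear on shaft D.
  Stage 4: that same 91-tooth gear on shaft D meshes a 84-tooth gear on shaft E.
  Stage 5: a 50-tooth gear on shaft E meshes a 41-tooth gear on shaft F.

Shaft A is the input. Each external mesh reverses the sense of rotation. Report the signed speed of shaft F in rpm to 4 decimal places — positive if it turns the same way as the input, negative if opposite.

Stage 1 [65T→77T]: ω = 3274.0000×65/77 = 2763.7662 rpm, dir flips to −; running = −2763.7662
Stage 2 [22T→90T]: ω = 2763.7662×22/90 = 675.5873 rpm, dir flips to +; running = +675.5873
Stage 3 [50T→91T]: ω = 675.5873×50/91 = 371.2018 rpm, dir flips to −; running = −371.2018
Stage 4 [91T→84T]: ω = 371.2018×91/84 = 402.1353 rpm, dir flips to +; running = +402.1353
Stage 5 [50T→41T]: ω = 402.1353×50/41 = 490.4089 rpm, dir flips to −; running = −490.4089

-490.4089 rpm (opposite to input, |ω| = 490.4089 rpm)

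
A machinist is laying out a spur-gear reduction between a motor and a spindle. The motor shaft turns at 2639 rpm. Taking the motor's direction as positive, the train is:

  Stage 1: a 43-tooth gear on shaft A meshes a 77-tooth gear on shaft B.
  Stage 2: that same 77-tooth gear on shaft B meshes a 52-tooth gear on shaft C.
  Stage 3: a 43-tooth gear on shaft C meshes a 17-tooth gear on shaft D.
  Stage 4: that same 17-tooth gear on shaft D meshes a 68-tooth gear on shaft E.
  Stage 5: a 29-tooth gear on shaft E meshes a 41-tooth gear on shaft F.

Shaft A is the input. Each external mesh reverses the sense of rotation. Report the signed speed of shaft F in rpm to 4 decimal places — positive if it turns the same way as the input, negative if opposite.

-976.0638 rpm (opposite to input, |ω| = 976.0638 rpm)

Stage 1 [43T→77T]: ω = 2639.0000×43/77 = 1473.7273 rpm, dir flips to −; running = −1473.7273
Stage 2 [77T→52T]: ω = 1473.7273×77/52 = 2182.2500 rpm, dir flips to +; running = +2182.2500
Stage 3 [43T→17T]: ω = 2182.2500×43/17 = 5519.8088 rpm, dir flips to −; running = −5519.8088
Stage 4 [17T→68T]: ω = 5519.8088×17/68 = 1379.9522 rpm, dir flips to +; running = +1379.9522
Stage 5 [29T→41T]: ω = 1379.9522×29/41 = 976.0638 rpm, dir flips to −; running = −976.0638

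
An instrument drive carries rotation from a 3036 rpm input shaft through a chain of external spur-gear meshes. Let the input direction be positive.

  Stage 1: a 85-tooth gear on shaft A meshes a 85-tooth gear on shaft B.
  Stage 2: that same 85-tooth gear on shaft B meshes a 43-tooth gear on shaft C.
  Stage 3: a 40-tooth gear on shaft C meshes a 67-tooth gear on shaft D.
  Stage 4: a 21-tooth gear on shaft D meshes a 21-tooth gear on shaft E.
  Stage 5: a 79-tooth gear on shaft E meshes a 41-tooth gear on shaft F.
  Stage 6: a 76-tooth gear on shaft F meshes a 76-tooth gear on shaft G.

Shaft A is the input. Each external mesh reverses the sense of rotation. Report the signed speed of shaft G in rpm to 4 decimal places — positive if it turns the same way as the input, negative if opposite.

Stage 1 [85T→85T]: ω = 3036.0000×85/85 = 3036.0000 rpm, dir flips to −; running = −3036.0000
Stage 2 [85T→43T]: ω = 3036.0000×85/43 = 6001.3953 rpm, dir flips to +; running = +6001.3953
Stage 3 [40T→67T]: ω = 6001.3953×40/67 = 3582.9226 rpm, dir flips to −; running = −3582.9226
Stage 4 [21T→21T]: ω = 3582.9226×21/21 = 3582.9226 rpm, dir flips to +; running = +3582.9226
Stage 5 [79T→41T]: ω = 3582.9226×79/41 = 6903.6801 rpm, dir flips to −; running = −6903.6801
Stage 6 [76T→76T]: ω = 6903.6801×76/76 = 6903.6801 rpm, dir flips to +; running = +6903.6801

+6903.6801 rpm (same as input, |ω| = 6903.6801 rpm)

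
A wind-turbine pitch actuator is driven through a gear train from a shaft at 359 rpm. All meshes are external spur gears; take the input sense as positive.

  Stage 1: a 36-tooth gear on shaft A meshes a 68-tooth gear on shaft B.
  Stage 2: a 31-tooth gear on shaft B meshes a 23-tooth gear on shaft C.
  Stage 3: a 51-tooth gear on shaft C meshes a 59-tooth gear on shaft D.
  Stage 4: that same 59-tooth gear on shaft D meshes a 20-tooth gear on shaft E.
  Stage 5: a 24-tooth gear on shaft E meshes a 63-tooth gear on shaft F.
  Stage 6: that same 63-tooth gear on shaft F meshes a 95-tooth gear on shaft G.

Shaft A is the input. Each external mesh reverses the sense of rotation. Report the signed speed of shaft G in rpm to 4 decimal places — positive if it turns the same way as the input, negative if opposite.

Stage 1 [36T→68T]: ω = 359.0000×36/68 = 190.0588 rpm, dir flips to −; running = −190.0588
Stage 2 [31T→23T]: ω = 190.0588×31/23 = 256.1662 rpm, dir flips to +; running = +256.1662
Stage 3 [51T→59T]: ω = 256.1662×51/59 = 221.4318 rpm, dir flips to −; running = −221.4318
Stage 4 [59T→20T]: ω = 221.4318×59/20 = 653.2239 rpm, dir flips to +; running = +653.2239
Stage 5 [24T→63T]: ω = 653.2239×24/63 = 248.8472 rpm, dir flips to −; running = −248.8472
Stage 6 [63T→95T]: ω = 248.8472×63/95 = 165.0250 rpm, dir flips to +; running = +165.0250

+165.0250 rpm (same as input, |ω| = 165.0250 rpm)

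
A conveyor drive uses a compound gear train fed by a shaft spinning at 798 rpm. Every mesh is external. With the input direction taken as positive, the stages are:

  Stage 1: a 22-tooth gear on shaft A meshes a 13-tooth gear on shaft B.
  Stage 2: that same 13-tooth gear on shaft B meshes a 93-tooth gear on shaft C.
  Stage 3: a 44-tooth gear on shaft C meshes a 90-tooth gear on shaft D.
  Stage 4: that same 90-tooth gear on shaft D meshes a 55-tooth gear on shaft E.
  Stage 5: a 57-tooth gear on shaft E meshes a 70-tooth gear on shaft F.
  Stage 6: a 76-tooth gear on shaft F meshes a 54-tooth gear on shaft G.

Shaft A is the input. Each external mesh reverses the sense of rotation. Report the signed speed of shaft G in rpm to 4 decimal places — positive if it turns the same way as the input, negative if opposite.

Stage 1 [22T→13T]: ω = 798.0000×22/13 = 1350.4615 rpm, dir flips to −; running = −1350.4615
Stage 2 [13T→93T]: ω = 1350.4615×13/93 = 188.7742 rpm, dir flips to +; running = +188.7742
Stage 3 [44T→90T]: ω = 188.7742×44/90 = 92.2896 rpm, dir flips to −; running = −92.2896
Stage 4 [90T→55T]: ω = 92.2896×90/55 = 151.0194 rpm, dir flips to +; running = +151.0194
Stage 5 [57T→70T]: ω = 151.0194×57/70 = 122.9729 rpm, dir flips to −; running = −122.9729
Stage 6 [76T→54T]: ω = 122.9729×76/54 = 173.0730 rpm, dir flips to +; running = +173.0730

+173.0730 rpm (same as input, |ω| = 173.0730 rpm)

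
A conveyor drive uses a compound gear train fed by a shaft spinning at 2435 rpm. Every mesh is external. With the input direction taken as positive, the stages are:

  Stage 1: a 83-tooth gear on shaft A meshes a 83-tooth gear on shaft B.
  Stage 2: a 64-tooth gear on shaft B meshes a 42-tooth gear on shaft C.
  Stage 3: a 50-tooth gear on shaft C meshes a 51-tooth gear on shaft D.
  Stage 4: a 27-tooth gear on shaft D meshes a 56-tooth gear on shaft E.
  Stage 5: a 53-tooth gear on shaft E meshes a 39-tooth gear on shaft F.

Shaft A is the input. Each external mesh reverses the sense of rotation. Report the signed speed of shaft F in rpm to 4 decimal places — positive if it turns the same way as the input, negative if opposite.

-2383.5072 rpm (opposite to input, |ω| = 2383.5072 rpm)

Stage 1 [83T→83T]: ω = 2435.0000×83/83 = 2435.0000 rpm, dir flips to −; running = −2435.0000
Stage 2 [64T→42T]: ω = 2435.0000×64/42 = 3710.4762 rpm, dir flips to +; running = +3710.4762
Stage 3 [50T→51T]: ω = 3710.4762×50/51 = 3637.7218 rpm, dir flips to −; running = −3637.7218
Stage 4 [27T→56T]: ω = 3637.7218×27/56 = 1753.9016 rpm, dir flips to +; running = +1753.9016
Stage 5 [53T→39T]: ω = 1753.9016×53/39 = 2383.5072 rpm, dir flips to −; running = −2383.5072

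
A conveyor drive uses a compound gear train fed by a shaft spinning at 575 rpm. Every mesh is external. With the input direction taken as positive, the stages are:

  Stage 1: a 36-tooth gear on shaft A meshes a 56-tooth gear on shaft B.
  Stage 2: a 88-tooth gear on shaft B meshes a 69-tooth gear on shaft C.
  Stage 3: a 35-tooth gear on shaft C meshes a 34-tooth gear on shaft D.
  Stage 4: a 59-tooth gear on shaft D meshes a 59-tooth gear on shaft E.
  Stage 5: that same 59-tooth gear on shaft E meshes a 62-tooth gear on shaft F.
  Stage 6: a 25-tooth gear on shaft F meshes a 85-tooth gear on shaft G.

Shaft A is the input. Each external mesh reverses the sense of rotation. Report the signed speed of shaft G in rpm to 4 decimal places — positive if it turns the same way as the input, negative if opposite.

Stage 1 [36T→56T]: ω = 575.0000×36/56 = 369.6429 rpm, dir flips to −; running = −369.6429
Stage 2 [88T→69T]: ω = 369.6429×88/69 = 471.4286 rpm, dir flips to +; running = +471.4286
Stage 3 [35T→34T]: ω = 471.4286×35/34 = 485.2941 rpm, dir flips to −; running = −485.2941
Stage 4 [59T→59T]: ω = 485.2941×59/59 = 485.2941 rpm, dir flips to +; running = +485.2941
Stage 5 [59T→62T]: ω = 485.2941×59/62 = 461.8121 rpm, dir flips to −; running = −461.8121
Stage 6 [25T→85T]: ω = 461.8121×25/85 = 135.8271 rpm, dir flips to +; running = +135.8271

+135.8271 rpm (same as input, |ω| = 135.8271 rpm)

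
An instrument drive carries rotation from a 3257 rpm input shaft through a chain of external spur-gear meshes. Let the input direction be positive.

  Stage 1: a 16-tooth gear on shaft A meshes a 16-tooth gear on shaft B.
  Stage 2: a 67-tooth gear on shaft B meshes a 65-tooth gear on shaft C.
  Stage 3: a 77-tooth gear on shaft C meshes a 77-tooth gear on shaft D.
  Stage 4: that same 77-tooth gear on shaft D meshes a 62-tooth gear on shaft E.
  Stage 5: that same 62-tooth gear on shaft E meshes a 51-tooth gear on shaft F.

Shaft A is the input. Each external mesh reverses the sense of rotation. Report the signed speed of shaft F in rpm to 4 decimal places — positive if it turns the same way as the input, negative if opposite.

Stage 1 [16T→16T]: ω = 3257.0000×16/16 = 3257.0000 rpm, dir flips to −; running = −3257.0000
Stage 2 [67T→65T]: ω = 3257.0000×67/65 = 3357.2154 rpm, dir flips to +; running = +3357.2154
Stage 3 [77T→77T]: ω = 3357.2154×77/77 = 3357.2154 rpm, dir flips to −; running = −3357.2154
Stage 4 [77T→62T]: ω = 3357.2154×77/62 = 4169.4449 rpm, dir flips to +; running = +4169.4449
Stage 5 [62T→51T]: ω = 4169.4449×62/51 = 5068.7370 rpm, dir flips to −; running = −5068.7370

-5068.7370 rpm (opposite to input, |ω| = 5068.7370 rpm)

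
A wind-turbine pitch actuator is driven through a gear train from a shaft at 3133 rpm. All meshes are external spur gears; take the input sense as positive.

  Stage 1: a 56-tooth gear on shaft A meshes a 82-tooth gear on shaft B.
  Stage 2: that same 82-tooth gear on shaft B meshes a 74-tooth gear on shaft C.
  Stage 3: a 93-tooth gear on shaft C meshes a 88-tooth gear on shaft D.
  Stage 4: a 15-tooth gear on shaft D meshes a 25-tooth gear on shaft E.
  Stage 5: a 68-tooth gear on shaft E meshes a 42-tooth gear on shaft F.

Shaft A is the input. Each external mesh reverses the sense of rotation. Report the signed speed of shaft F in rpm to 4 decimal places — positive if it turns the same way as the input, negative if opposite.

-2434.0408 rpm (opposite to input, |ω| = 2434.0408 rpm)

Stage 1 [56T→82T]: ω = 3133.0000×56/82 = 2139.6098 rpm, dir flips to −; running = −2139.6098
Stage 2 [82T→74T]: ω = 2139.6098×82/74 = 2370.9189 rpm, dir flips to +; running = +2370.9189
Stage 3 [93T→88T]: ω = 2370.9189×93/88 = 2505.6302 rpm, dir flips to −; running = −2505.6302
Stage 4 [15T→25T]: ω = 2505.6302×15/25 = 1503.3781 rpm, dir flips to +; running = +1503.3781
Stage 5 [68T→42T]: ω = 1503.3781×68/42 = 2434.0408 rpm, dir flips to −; running = −2434.0408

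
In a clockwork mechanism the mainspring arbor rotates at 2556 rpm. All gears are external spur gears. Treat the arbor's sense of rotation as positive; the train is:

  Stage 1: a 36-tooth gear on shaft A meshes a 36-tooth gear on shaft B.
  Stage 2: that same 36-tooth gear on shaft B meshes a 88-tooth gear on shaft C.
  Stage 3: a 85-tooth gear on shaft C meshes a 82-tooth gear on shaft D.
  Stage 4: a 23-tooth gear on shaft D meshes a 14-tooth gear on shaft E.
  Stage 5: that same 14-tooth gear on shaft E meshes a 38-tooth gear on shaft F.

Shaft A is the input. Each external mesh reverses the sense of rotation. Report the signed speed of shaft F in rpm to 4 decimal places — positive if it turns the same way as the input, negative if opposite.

Stage 1 [36T→36T]: ω = 2556.0000×36/36 = 2556.0000 rpm, dir flips to −; running = −2556.0000
Stage 2 [36T→88T]: ω = 2556.0000×36/88 = 1045.6364 rpm, dir flips to +; running = +1045.6364
Stage 3 [85T→82T]: ω = 1045.6364×85/82 = 1083.8914 rpm, dir flips to −; running = −1083.8914
Stage 4 [23T→14T]: ω = 1083.8914×23/14 = 1780.6787 rpm, dir flips to +; running = +1780.6787
Stage 5 [14T→38T]: ω = 1780.6787×14/38 = 656.0395 rpm, dir flips to −; running = −656.0395

-656.0395 rpm (opposite to input, |ω| = 656.0395 rpm)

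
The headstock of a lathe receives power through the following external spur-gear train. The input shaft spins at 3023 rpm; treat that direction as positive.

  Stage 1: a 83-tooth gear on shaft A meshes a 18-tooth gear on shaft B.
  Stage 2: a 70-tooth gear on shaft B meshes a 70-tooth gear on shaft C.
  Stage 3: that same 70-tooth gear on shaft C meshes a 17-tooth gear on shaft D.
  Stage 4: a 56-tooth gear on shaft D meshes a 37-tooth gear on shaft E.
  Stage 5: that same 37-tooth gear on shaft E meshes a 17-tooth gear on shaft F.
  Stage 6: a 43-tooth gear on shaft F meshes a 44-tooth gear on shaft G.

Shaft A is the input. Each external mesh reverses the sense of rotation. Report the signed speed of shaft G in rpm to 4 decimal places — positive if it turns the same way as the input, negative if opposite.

+184776.9260 rpm (same as input, |ω| = 184776.9260 rpm)

Stage 1 [83T→18T]: ω = 3023.0000×83/18 = 13939.3889 rpm, dir flips to −; running = −13939.3889
Stage 2 [70T→70T]: ω = 13939.3889×70/70 = 13939.3889 rpm, dir flips to +; running = +13939.3889
Stage 3 [70T→17T]: ω = 13939.3889×70/17 = 57397.4837 rpm, dir flips to −; running = −57397.4837
Stage 4 [56T→37T]: ω = 57397.4837×56/37 = 86871.8672 rpm, dir flips to +; running = +86871.8672
Stage 5 [37T→17T]: ω = 86871.8672×37/17 = 189074.0638 rpm, dir flips to −; running = −189074.0638
Stage 6 [43T→44T]: ω = 189074.0638×43/44 = 184776.9260 rpm, dir flips to +; running = +184776.9260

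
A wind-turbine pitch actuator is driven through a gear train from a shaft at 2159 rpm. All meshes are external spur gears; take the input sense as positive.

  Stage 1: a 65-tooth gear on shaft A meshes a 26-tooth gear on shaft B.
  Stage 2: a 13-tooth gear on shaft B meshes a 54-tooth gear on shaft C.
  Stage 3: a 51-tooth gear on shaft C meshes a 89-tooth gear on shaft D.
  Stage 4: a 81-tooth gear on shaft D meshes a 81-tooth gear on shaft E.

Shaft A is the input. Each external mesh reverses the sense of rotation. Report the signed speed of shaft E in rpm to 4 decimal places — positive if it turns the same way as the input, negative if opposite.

+744.5989 rpm (same as input, |ω| = 744.5989 rpm)

Stage 1 [65T→26T]: ω = 2159.0000×65/26 = 5397.5000 rpm, dir flips to −; running = −5397.5000
Stage 2 [13T→54T]: ω = 5397.5000×13/54 = 1299.3981 rpm, dir flips to +; running = +1299.3981
Stage 3 [51T→89T]: ω = 1299.3981×51/89 = 744.5989 rpm, dir flips to −; running = −744.5989
Stage 4 [81T→81T]: ω = 744.5989×81/81 = 744.5989 rpm, dir flips to +; running = +744.5989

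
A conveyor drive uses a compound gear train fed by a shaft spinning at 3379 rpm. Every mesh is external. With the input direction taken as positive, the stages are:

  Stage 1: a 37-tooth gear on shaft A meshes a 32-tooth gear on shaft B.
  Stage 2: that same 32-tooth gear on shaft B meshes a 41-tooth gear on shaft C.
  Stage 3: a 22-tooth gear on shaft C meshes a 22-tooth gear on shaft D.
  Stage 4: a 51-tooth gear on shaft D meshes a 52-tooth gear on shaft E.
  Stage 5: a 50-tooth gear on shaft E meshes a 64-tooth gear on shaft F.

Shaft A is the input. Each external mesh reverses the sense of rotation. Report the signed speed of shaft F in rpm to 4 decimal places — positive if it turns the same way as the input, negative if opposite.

Stage 1 [37T→32T]: ω = 3379.0000×37/32 = 3906.9688 rpm, dir flips to −; running = −3906.9688
Stage 2 [32T→41T]: ω = 3906.9688×32/41 = 3049.3415 rpm, dir flips to +; running = +3049.3415
Stage 3 [22T→22T]: ω = 3049.3415×22/22 = 3049.3415 rpm, dir flips to −; running = −3049.3415
Stage 4 [51T→52T]: ω = 3049.3415×51/52 = 2990.7003 rpm, dir flips to +; running = +2990.7003
Stage 5 [50T→64T]: ω = 2990.7003×50/64 = 2336.4846 rpm, dir flips to −; running = −2336.4846

-2336.4846 rpm (opposite to input, |ω| = 2336.4846 rpm)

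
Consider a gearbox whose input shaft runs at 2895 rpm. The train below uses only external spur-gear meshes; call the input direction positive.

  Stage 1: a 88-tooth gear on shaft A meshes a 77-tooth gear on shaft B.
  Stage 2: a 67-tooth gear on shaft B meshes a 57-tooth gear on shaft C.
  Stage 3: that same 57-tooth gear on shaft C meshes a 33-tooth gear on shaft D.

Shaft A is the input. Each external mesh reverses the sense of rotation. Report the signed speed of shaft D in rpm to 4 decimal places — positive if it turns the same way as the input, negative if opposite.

Stage 1 [88T→77T]: ω = 2895.0000×88/77 = 3308.5714 rpm, dir flips to −; running = −3308.5714
Stage 2 [67T→57T]: ω = 3308.5714×67/57 = 3889.0226 rpm, dir flips to +; running = +3889.0226
Stage 3 [57T→33T]: ω = 3889.0226×57/33 = 6717.4026 rpm, dir flips to −; running = −6717.4026

-6717.4026 rpm (opposite to input, |ω| = 6717.4026 rpm)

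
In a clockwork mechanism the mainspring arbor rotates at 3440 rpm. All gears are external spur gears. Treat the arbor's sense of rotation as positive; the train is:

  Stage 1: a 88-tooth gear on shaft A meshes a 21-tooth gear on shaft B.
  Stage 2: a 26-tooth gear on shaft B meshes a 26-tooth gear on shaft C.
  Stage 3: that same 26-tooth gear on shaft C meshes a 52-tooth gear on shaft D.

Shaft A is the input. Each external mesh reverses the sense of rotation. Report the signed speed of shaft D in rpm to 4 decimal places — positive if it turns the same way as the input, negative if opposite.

Stage 1 [88T→21T]: ω = 3440.0000×88/21 = 14415.2381 rpm, dir flips to −; running = −14415.2381
Stage 2 [26T→26T]: ω = 14415.2381×26/26 = 14415.2381 rpm, dir flips to +; running = +14415.2381
Stage 3 [26T→52T]: ω = 14415.2381×26/52 = 7207.6190 rpm, dir flips to −; running = −7207.6190

-7207.6190 rpm (opposite to input, |ω| = 7207.6190 rpm)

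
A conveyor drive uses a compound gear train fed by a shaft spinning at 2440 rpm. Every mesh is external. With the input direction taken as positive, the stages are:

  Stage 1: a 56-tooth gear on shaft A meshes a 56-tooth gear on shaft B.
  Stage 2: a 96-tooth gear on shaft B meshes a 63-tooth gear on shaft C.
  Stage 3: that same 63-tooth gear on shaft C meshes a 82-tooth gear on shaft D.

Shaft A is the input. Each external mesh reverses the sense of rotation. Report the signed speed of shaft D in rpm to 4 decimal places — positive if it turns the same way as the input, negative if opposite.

-2856.5854 rpm (opposite to input, |ω| = 2856.5854 rpm)

Stage 1 [56T→56T]: ω = 2440.0000×56/56 = 2440.0000 rpm, dir flips to −; running = −2440.0000
Stage 2 [96T→63T]: ω = 2440.0000×96/63 = 3718.0952 rpm, dir flips to +; running = +3718.0952
Stage 3 [63T→82T]: ω = 3718.0952×63/82 = 2856.5854 rpm, dir flips to −; running = −2856.5854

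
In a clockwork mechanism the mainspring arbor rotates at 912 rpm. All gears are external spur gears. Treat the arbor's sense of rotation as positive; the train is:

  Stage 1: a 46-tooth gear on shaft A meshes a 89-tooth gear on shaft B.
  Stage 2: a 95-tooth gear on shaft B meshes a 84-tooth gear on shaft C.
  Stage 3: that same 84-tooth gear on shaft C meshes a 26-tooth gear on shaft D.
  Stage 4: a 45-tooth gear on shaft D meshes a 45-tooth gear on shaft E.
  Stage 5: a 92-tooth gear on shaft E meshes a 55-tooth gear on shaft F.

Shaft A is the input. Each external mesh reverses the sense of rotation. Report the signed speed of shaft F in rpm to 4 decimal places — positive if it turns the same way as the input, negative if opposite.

Stage 1 [46T→89T]: ω = 912.0000×46/89 = 471.3708 rpm, dir flips to −; running = −471.3708
Stage 2 [95T→84T]: ω = 471.3708×95/84 = 533.0979 rpm, dir flips to +; running = +533.0979
Stage 3 [84T→26T]: ω = 533.0979×84/26 = 1722.3163 rpm, dir flips to −; running = −1722.3163
Stage 4 [45T→45T]: ω = 1722.3163×45/45 = 1722.3163 rpm, dir flips to +; running = +1722.3163
Stage 5 [92T→55T]: ω = 1722.3163×92/55 = 2880.9655 rpm, dir flips to −; running = −2880.9655

-2880.9655 rpm (opposite to input, |ω| = 2880.9655 rpm)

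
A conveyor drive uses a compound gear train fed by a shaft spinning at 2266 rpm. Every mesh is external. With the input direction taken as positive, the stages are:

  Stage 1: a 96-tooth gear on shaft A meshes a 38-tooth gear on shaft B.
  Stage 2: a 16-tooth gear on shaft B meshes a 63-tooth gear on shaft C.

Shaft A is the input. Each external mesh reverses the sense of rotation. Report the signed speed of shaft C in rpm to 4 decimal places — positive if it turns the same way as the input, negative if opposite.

+1453.8747 rpm (same as input, |ω| = 1453.8747 rpm)

Stage 1 [96T→38T]: ω = 2266.0000×96/38 = 5724.6316 rpm, dir flips to −; running = −5724.6316
Stage 2 [16T→63T]: ω = 5724.6316×16/63 = 1453.8747 rpm, dir flips to +; running = +1453.8747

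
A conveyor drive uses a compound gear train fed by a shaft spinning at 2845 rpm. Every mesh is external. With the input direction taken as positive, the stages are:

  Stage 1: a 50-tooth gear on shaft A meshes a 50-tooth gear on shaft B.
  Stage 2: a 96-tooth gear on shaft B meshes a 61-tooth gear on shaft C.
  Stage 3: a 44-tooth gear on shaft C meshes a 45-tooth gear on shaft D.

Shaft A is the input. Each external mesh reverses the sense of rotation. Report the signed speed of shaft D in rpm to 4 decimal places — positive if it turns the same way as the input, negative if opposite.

Stage 1 [50T→50T]: ω = 2845.0000×50/50 = 2845.0000 rpm, dir flips to −; running = −2845.0000
Stage 2 [96T→61T]: ω = 2845.0000×96/61 = 4477.3770 rpm, dir flips to +; running = +4477.3770
Stage 3 [44T→45T]: ω = 4477.3770×44/45 = 4377.8798 rpm, dir flips to −; running = −4377.8798

-4377.8798 rpm (opposite to input, |ω| = 4377.8798 rpm)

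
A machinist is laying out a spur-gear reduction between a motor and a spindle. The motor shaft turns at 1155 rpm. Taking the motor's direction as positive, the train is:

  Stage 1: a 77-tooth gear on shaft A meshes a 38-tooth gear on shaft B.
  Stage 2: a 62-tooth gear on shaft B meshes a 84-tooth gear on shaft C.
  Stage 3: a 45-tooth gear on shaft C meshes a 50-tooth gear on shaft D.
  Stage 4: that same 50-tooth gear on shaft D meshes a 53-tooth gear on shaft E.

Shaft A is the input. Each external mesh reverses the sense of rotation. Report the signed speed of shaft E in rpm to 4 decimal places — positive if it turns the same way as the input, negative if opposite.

+1466.6894 rpm (same as input, |ω| = 1466.6894 rpm)

Stage 1 [77T→38T]: ω = 1155.0000×77/38 = 2340.3947 rpm, dir flips to −; running = −2340.3947
Stage 2 [62T→84T]: ω = 2340.3947×62/84 = 1727.4342 rpm, dir flips to +; running = +1727.4342
Stage 3 [45T→50T]: ω = 1727.4342×45/50 = 1554.6908 rpm, dir flips to −; running = −1554.6908
Stage 4 [50T→53T]: ω = 1554.6908×50/53 = 1466.6894 rpm, dir flips to +; running = +1466.6894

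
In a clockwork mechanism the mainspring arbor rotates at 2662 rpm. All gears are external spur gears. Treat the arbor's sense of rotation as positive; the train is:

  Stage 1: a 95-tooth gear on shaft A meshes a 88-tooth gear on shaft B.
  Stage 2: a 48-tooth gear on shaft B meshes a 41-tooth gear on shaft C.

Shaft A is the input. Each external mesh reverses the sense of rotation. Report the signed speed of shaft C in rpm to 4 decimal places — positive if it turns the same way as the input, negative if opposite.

+3364.3902 rpm (same as input, |ω| = 3364.3902 rpm)

Stage 1 [95T→88T]: ω = 2662.0000×95/88 = 2873.7500 rpm, dir flips to −; running = −2873.7500
Stage 2 [48T→41T]: ω = 2873.7500×48/41 = 3364.3902 rpm, dir flips to +; running = +3364.3902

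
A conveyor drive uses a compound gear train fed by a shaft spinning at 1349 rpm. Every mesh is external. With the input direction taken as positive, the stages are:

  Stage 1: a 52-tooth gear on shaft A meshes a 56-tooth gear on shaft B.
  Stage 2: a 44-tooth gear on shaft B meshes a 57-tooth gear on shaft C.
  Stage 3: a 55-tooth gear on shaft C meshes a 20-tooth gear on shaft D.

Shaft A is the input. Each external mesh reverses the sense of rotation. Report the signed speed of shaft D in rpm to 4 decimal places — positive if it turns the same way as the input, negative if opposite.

-2659.1190 rpm (opposite to input, |ω| = 2659.1190 rpm)

Stage 1 [52T→56T]: ω = 1349.0000×52/56 = 1252.6429 rpm, dir flips to −; running = −1252.6429
Stage 2 [44T→57T]: ω = 1252.6429×44/57 = 966.9524 rpm, dir flips to +; running = +966.9524
Stage 3 [55T→20T]: ω = 966.9524×55/20 = 2659.1190 rpm, dir flips to −; running = −2659.1190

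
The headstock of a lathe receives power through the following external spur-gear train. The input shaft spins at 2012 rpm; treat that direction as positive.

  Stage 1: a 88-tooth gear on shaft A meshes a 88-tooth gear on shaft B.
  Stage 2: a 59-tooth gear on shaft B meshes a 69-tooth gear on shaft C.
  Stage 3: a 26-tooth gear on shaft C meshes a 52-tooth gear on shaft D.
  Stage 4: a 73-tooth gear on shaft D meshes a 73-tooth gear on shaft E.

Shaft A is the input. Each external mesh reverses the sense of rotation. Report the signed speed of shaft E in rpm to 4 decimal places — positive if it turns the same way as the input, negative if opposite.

Stage 1 [88T→88T]: ω = 2012.0000×88/88 = 2012.0000 rpm, dir flips to −; running = −2012.0000
Stage 2 [59T→69T]: ω = 2012.0000×59/69 = 1720.4058 rpm, dir flips to +; running = +1720.4058
Stage 3 [26T→52T]: ω = 1720.4058×26/52 = 860.2029 rpm, dir flips to −; running = −860.2029
Stage 4 [73T→73T]: ω = 860.2029×73/73 = 860.2029 rpm, dir flips to +; running = +860.2029

+860.2029 rpm (same as input, |ω| = 860.2029 rpm)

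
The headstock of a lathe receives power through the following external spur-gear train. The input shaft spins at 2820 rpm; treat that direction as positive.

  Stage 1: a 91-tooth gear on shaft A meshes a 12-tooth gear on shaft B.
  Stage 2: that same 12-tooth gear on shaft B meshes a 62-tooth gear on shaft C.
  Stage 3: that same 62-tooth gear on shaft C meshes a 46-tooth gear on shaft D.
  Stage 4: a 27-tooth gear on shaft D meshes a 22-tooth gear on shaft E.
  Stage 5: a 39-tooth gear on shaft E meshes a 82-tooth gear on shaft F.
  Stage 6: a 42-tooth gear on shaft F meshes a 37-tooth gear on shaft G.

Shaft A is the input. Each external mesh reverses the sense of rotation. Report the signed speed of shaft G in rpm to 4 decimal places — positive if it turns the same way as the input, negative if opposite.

Stage 1 [91T→12T]: ω = 2820.0000×91/12 = 21385.0000 rpm, dir flips to −; running = −21385.0000
Stage 2 [12T→62T]: ω = 21385.0000×12/62 = 4139.0323 rpm, dir flips to +; running = +4139.0323
Stage 3 [62T→46T]: ω = 4139.0323×62/46 = 5578.6957 rpm, dir flips to −; running = −5578.6957
Stage 4 [27T→22T]: ω = 5578.6957×27/22 = 6846.5810 rpm, dir flips to +; running = +6846.5810
Stage 5 [39T→82T]: ω = 6846.5810×39/82 = 3256.3007 rpm, dir flips to −; running = −3256.3007
Stage 6 [42T→37T]: ω = 3256.3007×42/37 = 3696.3414 rpm, dir flips to +; running = +3696.3414

+3696.3414 rpm (same as input, |ω| = 3696.3414 rpm)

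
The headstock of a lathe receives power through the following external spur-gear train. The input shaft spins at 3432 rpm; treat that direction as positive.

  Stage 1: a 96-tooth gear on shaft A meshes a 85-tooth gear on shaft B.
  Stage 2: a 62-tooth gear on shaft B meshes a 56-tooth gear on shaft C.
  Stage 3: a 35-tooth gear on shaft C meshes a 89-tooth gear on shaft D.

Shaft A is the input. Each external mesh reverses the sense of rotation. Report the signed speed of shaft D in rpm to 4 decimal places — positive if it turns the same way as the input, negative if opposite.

-1687.6457 rpm (opposite to input, |ω| = 1687.6457 rpm)

Stage 1 [96T→85T]: ω = 3432.0000×96/85 = 3876.1412 rpm, dir flips to −; running = −3876.1412
Stage 2 [62T→56T]: ω = 3876.1412×62/56 = 4291.4420 rpm, dir flips to +; running = +4291.4420
Stage 3 [35T→89T]: ω = 4291.4420×35/89 = 1687.6457 rpm, dir flips to −; running = −1687.6457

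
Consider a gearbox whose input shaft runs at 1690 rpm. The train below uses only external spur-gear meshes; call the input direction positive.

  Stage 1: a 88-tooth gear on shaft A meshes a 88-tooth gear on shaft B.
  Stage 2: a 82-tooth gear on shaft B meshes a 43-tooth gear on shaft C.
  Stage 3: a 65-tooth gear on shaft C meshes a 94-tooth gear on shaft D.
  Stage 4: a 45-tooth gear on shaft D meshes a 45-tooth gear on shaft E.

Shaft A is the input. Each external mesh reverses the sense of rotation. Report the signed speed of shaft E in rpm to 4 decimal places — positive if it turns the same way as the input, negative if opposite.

+2228.5255 rpm (same as input, |ω| = 2228.5255 rpm)

Stage 1 [88T→88T]: ω = 1690.0000×88/88 = 1690.0000 rpm, dir flips to −; running = −1690.0000
Stage 2 [82T→43T]: ω = 1690.0000×82/43 = 3222.7907 rpm, dir flips to +; running = +3222.7907
Stage 3 [65T→94T]: ω = 3222.7907×65/94 = 2228.5255 rpm, dir flips to −; running = −2228.5255
Stage 4 [45T→45T]: ω = 2228.5255×45/45 = 2228.5255 rpm, dir flips to +; running = +2228.5255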